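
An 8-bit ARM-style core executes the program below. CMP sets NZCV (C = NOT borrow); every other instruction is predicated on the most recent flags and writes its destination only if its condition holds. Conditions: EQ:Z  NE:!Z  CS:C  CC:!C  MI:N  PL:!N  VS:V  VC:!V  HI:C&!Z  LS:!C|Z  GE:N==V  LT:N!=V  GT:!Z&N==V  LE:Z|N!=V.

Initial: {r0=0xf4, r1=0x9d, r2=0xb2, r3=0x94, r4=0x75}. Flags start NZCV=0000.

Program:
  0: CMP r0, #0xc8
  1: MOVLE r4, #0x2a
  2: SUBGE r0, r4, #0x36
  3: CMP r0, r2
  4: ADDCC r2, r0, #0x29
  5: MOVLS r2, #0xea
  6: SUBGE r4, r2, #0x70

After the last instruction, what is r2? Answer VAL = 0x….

VAL = 0xea

[0] flags=0010 → (cmp)
[1] flags=0010 LE?F → skip
[2] flags=0010 GE?T → r0=0x3f
[3] flags=1001 → (cmp)
[4] flags=1001 CC?T → r2=0x68
[5] flags=1001 LS?T → r2=0xea
[6] flags=1001 GE?T → r4=0x7a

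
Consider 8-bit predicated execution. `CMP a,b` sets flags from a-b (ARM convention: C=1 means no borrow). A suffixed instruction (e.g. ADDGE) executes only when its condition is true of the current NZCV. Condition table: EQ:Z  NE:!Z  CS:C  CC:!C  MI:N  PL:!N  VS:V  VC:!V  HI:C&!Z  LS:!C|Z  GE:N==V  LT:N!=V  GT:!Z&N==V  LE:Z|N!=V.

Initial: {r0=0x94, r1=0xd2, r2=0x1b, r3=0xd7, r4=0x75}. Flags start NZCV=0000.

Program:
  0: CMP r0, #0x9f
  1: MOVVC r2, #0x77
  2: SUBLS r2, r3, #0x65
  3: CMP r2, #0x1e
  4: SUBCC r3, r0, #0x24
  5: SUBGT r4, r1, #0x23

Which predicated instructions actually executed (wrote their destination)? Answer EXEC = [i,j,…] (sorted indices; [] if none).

[0] flags=1000 → (cmp)
[1] flags=1000 VC?T → r2=0x77
[2] flags=1000 LS?T → r2=0x72
[3] flags=0010 → (cmp)
[4] flags=0010 CC?F → skip
[5] flags=0010 GT?T → r4=0xaf

EXEC = [1,2,5]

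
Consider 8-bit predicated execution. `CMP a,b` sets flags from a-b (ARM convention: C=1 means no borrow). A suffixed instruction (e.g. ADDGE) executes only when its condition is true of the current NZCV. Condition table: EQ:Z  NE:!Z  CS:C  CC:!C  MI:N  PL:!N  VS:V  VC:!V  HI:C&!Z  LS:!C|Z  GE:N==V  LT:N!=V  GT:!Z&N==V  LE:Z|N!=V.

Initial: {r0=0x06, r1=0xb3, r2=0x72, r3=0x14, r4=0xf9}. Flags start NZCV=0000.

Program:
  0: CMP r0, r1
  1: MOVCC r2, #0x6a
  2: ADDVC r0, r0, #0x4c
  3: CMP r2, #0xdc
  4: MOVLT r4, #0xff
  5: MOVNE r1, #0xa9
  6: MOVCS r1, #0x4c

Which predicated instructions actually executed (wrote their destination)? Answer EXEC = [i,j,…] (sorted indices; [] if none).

EXEC = [1,2,5]

0: ✓ CMP  NZCV=0000
1: ✓ MOVCC  r2←0x6a
2: ✓ ADDVC  r0←0x52
3: ✓ CMP  NZCV=1001
4: · MOVLT
5: ✓ MOVNE  r1←0xa9
6: · MOVCS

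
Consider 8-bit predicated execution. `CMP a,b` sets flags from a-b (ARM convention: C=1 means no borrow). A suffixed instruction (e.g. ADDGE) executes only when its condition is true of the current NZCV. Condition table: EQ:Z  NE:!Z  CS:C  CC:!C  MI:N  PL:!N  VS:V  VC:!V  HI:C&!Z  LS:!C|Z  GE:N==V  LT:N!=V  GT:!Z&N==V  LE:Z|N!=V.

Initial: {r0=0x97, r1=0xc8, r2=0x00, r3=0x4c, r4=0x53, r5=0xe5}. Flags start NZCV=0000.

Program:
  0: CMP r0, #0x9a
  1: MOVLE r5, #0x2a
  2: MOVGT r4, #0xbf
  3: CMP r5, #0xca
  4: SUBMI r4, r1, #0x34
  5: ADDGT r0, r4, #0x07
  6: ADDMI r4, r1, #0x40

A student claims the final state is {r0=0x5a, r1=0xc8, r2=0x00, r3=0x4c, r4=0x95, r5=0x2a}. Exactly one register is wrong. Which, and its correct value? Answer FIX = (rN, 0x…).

FIX = (r4, 0x53)

[0] flags=1000 → (cmp)
[1] flags=1000 LE?T → r5=0x2a
[2] flags=1000 GT?F → skip
[3] flags=0000 → (cmp)
[4] flags=0000 MI?F → skip
[5] flags=0000 GT?T → r0=0x5a
[6] flags=0000 MI?F → skip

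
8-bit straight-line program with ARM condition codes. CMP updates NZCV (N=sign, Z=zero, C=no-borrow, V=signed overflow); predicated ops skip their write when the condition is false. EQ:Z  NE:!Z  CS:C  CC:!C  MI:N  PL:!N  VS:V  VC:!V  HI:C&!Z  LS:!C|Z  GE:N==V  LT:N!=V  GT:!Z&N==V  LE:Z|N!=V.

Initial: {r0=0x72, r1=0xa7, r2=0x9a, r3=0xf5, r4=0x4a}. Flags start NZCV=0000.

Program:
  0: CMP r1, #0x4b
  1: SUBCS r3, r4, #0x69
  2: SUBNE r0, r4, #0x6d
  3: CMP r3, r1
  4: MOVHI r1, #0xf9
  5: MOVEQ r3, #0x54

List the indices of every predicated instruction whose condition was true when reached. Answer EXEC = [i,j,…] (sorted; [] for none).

EXEC = [1,2,4]

[0] flags=0011 → (cmp)
[1] flags=0011 CS?T → r3=0xe1
[2] flags=0011 NE?T → r0=0xdd
[3] flags=0010 → (cmp)
[4] flags=0010 HI?T → r1=0xf9
[5] flags=0010 EQ?F → skip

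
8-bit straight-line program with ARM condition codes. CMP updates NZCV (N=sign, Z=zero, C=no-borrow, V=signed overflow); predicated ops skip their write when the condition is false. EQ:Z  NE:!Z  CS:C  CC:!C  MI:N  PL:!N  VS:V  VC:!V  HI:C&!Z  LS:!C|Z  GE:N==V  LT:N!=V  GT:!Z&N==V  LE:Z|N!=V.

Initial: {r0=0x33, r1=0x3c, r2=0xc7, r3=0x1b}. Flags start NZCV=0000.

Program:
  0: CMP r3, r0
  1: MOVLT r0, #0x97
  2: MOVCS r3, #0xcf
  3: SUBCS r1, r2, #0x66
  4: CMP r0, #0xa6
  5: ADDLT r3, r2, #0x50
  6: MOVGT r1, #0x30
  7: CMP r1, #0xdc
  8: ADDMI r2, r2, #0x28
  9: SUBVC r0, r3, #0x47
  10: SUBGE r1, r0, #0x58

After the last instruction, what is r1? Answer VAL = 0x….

0: ✓ CMP  NZCV=1000
1: ✓ MOVLT  r0←0x97
2: · MOVCS
3: · SUBCS
4: ✓ CMP  NZCV=1000
5: ✓ ADDLT  r3←0x17
6: · MOVGT
7: ✓ CMP  NZCV=0000
8: · ADDMI
9: ✓ SUBVC  r0←0xd0
10: ✓ SUBGE  r1←0x78

VAL = 0x78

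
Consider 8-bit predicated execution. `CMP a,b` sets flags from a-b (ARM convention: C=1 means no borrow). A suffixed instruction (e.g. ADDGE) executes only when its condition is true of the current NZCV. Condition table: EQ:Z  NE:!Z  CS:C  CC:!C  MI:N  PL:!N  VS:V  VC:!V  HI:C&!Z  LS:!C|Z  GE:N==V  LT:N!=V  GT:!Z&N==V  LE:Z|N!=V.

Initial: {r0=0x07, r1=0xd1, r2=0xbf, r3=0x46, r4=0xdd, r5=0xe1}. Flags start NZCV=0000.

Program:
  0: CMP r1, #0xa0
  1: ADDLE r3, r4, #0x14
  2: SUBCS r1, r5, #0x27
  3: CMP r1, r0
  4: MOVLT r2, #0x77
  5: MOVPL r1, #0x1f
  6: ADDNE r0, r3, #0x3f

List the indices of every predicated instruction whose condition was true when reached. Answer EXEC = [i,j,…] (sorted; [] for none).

[0] flags=0010 → (cmp)
[1] flags=0010 LE?F → skip
[2] flags=0010 CS?T → r1=0xba
[3] flags=1010 → (cmp)
[4] flags=1010 LT?T → r2=0x77
[5] flags=1010 PL?F → skip
[6] flags=1010 NE?T → r0=0x85

EXEC = [2,4,6]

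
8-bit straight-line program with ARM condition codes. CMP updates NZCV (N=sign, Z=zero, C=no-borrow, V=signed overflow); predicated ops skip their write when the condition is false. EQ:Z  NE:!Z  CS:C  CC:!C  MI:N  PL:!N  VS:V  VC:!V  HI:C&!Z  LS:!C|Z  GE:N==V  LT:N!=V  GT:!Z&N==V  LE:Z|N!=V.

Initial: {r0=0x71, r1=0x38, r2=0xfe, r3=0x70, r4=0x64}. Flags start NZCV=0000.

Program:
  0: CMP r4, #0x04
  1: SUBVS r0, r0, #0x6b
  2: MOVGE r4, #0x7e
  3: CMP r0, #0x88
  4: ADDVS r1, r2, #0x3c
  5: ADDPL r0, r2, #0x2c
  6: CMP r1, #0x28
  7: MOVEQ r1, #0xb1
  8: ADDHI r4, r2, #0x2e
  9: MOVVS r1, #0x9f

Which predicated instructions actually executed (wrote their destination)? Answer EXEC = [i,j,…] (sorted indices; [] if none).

EXEC = [2,4,8]

[0] flags=0010 → (cmp)
[1] flags=0010 VS?F → skip
[2] flags=0010 GE?T → r4=0x7e
[3] flags=1001 → (cmp)
[4] flags=1001 VS?T → r1=0x3a
[5] flags=1001 PL?F → skip
[6] flags=0010 → (cmp)
[7] flags=0010 EQ?F → skip
[8] flags=0010 HI?T → r4=0x2c
[9] flags=0010 VS?F → skip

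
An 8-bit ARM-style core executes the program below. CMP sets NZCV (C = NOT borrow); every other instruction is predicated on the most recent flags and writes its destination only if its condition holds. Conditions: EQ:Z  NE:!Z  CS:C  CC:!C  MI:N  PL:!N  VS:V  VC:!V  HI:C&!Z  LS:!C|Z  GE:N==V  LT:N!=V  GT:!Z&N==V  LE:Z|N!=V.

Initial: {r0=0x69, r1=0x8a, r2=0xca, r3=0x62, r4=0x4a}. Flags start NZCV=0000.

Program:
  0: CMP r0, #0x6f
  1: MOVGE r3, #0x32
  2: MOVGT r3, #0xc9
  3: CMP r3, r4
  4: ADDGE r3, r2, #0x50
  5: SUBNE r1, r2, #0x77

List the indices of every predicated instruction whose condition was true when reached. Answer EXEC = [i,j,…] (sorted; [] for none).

EXEC = [4,5]

[0] flags=1000 → (cmp)
[1] flags=1000 GE?F → skip
[2] flags=1000 GT?F → skip
[3] flags=0010 → (cmp)
[4] flags=0010 GE?T → r3=0x1a
[5] flags=0010 NE?T → r1=0x53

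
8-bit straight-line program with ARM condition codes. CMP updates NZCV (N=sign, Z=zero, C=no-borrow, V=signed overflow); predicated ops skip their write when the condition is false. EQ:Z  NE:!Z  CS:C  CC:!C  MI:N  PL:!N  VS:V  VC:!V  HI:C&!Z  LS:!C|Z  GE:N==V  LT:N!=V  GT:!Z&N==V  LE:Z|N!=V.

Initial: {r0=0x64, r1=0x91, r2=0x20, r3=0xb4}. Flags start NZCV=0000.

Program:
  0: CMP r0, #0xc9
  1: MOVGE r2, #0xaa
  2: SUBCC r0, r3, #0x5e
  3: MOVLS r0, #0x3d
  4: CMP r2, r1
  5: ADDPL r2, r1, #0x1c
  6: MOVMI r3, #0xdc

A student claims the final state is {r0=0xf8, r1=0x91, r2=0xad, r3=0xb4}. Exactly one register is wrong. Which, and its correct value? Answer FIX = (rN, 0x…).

FIX = (r0, 0x3d)

0: ✓ CMP  NZCV=1001
1: ✓ MOVGE  r2←0xaa
2: ✓ SUBCC  r0←0x56
3: ✓ MOVLS  r0←0x3d
4: ✓ CMP  NZCV=0010
5: ✓ ADDPL  r2←0xad
6: · MOVMI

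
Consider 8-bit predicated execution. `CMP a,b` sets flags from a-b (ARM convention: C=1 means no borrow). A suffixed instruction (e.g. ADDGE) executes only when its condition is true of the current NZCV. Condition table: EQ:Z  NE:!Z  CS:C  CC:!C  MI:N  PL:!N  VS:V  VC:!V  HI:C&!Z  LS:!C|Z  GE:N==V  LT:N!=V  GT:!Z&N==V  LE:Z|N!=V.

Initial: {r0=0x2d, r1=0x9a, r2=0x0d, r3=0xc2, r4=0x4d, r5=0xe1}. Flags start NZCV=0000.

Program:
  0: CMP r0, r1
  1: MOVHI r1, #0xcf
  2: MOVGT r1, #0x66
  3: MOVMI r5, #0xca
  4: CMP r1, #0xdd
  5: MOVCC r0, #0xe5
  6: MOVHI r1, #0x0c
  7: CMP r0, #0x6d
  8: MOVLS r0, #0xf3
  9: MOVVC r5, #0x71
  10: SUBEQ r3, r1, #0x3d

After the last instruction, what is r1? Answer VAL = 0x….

VAL = 0x66

[0] flags=1001 → (cmp)
[1] flags=1001 HI?F → skip
[2] flags=1001 GT?T → r1=0x66
[3] flags=1001 MI?T → r5=0xca
[4] flags=1001 → (cmp)
[5] flags=1001 CC?T → r0=0xe5
[6] flags=1001 HI?F → skip
[7] flags=0011 → (cmp)
[8] flags=0011 LS?F → skip
[9] flags=0011 VC?F → skip
[10] flags=0011 EQ?F → skip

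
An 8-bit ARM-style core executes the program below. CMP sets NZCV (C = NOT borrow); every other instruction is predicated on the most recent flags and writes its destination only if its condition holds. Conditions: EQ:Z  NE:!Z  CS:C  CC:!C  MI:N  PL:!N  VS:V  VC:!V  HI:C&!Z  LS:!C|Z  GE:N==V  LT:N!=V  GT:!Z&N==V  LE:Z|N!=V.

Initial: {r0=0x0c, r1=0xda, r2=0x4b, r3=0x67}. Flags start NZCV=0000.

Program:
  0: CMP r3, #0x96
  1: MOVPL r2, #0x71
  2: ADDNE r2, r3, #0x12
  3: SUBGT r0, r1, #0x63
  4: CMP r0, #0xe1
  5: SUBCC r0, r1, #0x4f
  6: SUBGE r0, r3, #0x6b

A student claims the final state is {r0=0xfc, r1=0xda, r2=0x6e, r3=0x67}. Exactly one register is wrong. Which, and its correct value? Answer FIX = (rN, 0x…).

FIX = (r2, 0x79)

[0] flags=1001 → (cmp)
[1] flags=1001 PL?F → skip
[2] flags=1001 NE?T → r2=0x79
[3] flags=1001 GT?T → r0=0x77
[4] flags=1001 → (cmp)
[5] flags=1001 CC?T → r0=0x8b
[6] flags=1001 GE?T → r0=0xfc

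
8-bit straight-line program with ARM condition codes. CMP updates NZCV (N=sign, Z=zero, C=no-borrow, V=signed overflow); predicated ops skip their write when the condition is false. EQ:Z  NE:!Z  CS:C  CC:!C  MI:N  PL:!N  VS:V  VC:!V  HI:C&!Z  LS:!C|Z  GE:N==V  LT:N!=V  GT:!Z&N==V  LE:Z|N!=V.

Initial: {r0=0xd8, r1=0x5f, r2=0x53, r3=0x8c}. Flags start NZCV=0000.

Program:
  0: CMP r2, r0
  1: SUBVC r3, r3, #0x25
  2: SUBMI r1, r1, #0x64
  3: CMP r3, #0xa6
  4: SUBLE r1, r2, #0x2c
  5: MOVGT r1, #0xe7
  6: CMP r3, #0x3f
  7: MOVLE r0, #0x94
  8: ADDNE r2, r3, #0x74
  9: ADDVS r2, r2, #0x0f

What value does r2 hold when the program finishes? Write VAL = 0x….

0: ✓ CMP  NZCV=0000
1: ✓ SUBVC  r3←0x67
2: · SUBMI
3: ✓ CMP  NZCV=1001
4: · SUBLE
5: ✓ MOVGT  r1←0xe7
6: ✓ CMP  NZCV=0010
7: · MOVLE
8: ✓ ADDNE  r2←0xdb
9: · ADDVS

VAL = 0xdb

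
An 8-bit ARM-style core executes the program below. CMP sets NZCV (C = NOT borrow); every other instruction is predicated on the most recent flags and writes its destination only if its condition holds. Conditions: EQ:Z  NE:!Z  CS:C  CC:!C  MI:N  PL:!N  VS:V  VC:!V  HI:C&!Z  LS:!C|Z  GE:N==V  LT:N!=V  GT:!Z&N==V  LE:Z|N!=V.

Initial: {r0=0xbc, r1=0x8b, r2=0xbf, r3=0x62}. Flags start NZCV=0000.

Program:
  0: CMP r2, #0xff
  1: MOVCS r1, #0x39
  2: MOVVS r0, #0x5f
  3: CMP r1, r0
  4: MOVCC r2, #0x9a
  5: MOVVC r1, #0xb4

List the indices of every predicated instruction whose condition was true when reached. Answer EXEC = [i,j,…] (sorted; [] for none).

EXEC = [4,5]

0: ✓ CMP  NZCV=1000
1: · MOVCS
2: · MOVVS
3: ✓ CMP  NZCV=1000
4: ✓ MOVCC  r2←0x9a
5: ✓ MOVVC  r1←0xb4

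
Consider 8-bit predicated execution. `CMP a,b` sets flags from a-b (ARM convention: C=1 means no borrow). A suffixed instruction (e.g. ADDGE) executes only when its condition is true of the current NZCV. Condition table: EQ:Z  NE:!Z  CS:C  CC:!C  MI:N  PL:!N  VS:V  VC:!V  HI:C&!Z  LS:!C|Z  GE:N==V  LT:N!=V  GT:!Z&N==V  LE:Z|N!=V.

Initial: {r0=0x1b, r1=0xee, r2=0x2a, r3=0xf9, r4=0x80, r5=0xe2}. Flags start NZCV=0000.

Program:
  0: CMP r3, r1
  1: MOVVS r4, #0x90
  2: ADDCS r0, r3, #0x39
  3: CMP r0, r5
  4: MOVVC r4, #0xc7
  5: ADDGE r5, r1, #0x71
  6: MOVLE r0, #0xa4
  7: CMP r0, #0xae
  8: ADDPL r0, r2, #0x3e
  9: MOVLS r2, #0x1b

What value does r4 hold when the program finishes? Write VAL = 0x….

0: ✓ CMP  NZCV=0010
1: · MOVVS
2: ✓ ADDCS  r0←0x32
3: ✓ CMP  NZCV=0000
4: ✓ MOVVC  r4←0xc7
5: ✓ ADDGE  r5←0x5f
6: · MOVLE
7: ✓ CMP  NZCV=1001
8: · ADDPL
9: ✓ MOVLS  r2←0x1b

VAL = 0xc7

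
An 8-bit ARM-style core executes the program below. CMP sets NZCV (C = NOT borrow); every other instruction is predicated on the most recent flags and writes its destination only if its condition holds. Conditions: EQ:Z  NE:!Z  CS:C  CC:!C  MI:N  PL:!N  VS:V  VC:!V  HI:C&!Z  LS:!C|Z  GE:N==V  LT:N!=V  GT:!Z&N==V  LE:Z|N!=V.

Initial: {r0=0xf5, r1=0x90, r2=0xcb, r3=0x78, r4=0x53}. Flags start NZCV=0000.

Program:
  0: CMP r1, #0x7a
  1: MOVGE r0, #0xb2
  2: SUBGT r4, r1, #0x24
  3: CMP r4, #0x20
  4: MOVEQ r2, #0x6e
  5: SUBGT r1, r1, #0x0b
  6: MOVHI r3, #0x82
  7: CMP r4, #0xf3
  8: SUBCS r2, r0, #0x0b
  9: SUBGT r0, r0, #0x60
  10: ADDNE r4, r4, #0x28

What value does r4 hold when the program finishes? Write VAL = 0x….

[0] flags=0011 → (cmp)
[1] flags=0011 GE?F → skip
[2] flags=0011 GT?F → skip
[3] flags=0010 → (cmp)
[4] flags=0010 EQ?F → skip
[5] flags=0010 GT?T → r1=0x85
[6] flags=0010 HI?T → r3=0x82
[7] flags=0000 → (cmp)
[8] flags=0000 CS?F → skip
[9] flags=0000 GT?T → r0=0x95
[10] flags=0000 NE?T → r4=0x7b

VAL = 0x7b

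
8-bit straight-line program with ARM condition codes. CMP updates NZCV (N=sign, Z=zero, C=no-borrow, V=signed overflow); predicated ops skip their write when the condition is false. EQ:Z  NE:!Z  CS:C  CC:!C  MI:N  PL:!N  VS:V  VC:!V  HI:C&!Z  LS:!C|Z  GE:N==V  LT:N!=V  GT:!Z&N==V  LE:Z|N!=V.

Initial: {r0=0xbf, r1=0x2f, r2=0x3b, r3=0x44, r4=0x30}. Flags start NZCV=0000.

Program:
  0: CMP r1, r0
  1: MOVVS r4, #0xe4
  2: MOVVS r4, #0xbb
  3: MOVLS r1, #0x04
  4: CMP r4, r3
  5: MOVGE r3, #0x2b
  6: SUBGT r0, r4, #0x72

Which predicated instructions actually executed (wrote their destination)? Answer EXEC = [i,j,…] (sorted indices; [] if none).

[0] flags=0000 → (cmp)
[1] flags=0000 VS?F → skip
[2] flags=0000 VS?F → skip
[3] flags=0000 LS?T → r1=0x04
[4] flags=1000 → (cmp)
[5] flags=1000 GE?F → skip
[6] flags=1000 GT?F → skip

EXEC = [3]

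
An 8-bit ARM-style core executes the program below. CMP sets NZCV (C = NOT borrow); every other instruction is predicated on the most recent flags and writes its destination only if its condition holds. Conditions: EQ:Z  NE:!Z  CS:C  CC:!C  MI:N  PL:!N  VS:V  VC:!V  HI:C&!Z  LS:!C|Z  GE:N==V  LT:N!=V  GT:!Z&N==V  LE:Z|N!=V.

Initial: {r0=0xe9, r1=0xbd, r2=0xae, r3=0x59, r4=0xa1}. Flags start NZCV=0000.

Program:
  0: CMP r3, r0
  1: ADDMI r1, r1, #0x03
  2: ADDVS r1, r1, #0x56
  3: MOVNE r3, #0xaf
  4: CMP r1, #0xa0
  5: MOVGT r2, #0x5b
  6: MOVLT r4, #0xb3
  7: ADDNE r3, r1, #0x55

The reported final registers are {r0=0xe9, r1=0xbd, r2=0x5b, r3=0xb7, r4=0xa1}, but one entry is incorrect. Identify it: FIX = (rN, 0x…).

[0] flags=0000 → (cmp)
[1] flags=0000 MI?F → skip
[2] flags=0000 VS?F → skip
[3] flags=0000 NE?T → r3=0xaf
[4] flags=0010 → (cmp)
[5] flags=0010 GT?T → r2=0x5b
[6] flags=0010 LT?F → skip
[7] flags=0010 NE?T → r3=0x12

FIX = (r3, 0x12)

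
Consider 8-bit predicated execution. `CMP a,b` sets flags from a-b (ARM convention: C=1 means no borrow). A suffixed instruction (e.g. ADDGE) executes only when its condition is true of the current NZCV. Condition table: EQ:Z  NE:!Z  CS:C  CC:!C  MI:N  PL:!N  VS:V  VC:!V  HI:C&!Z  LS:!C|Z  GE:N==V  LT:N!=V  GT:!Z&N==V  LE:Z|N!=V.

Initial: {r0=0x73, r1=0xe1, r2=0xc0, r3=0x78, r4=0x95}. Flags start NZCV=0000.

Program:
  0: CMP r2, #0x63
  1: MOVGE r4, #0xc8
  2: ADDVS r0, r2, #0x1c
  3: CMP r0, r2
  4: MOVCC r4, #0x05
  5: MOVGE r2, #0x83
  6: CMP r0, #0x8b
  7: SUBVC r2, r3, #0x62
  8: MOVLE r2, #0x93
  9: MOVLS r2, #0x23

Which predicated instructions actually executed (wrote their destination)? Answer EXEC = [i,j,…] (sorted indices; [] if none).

EXEC = [2,5,7]

[0] flags=0011 → (cmp)
[1] flags=0011 GE?F → skip
[2] flags=0011 VS?T → r0=0xdc
[3] flags=0010 → (cmp)
[4] flags=0010 CC?F → skip
[5] flags=0010 GE?T → r2=0x83
[6] flags=0010 → (cmp)
[7] flags=0010 VC?T → r2=0x16
[8] flags=0010 LE?F → skip
[9] flags=0010 LS?F → skip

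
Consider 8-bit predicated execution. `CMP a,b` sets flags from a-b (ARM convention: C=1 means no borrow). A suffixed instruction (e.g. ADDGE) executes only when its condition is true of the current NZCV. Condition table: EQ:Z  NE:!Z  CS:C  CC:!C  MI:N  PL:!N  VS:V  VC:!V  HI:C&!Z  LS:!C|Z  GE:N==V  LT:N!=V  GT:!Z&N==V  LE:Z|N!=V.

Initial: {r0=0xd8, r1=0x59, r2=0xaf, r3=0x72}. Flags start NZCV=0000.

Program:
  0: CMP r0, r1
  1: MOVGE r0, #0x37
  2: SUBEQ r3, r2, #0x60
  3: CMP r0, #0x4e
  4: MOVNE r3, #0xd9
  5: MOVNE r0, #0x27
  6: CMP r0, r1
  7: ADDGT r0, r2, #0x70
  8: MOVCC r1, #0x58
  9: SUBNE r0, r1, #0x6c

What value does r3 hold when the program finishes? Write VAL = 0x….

0: ✓ CMP  NZCV=0011
1: · MOVGE
2: · SUBEQ
3: ✓ CMP  NZCV=1010
4: ✓ MOVNE  r3←0xd9
5: ✓ MOVNE  r0←0x27
6: ✓ CMP  NZCV=1000
7: · ADDGT
8: ✓ MOVCC  r1←0x58
9: ✓ SUBNE  r0←0xec

VAL = 0xd9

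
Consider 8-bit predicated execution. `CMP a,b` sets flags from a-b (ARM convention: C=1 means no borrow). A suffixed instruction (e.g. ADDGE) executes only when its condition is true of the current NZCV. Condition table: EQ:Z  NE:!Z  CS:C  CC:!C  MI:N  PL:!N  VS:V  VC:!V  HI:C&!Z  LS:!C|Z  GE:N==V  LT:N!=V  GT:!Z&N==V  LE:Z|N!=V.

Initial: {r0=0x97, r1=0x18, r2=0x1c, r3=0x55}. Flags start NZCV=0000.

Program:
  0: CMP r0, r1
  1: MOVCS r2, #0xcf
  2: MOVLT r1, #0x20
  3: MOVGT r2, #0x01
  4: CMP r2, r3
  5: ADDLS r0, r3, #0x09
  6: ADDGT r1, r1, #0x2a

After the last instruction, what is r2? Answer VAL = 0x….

VAL = 0xcf

0: ✓ CMP  NZCV=0011
1: ✓ MOVCS  r2←0xcf
2: ✓ MOVLT  r1←0x20
3: · MOVGT
4: ✓ CMP  NZCV=0011
5: · ADDLS
6: · ADDGT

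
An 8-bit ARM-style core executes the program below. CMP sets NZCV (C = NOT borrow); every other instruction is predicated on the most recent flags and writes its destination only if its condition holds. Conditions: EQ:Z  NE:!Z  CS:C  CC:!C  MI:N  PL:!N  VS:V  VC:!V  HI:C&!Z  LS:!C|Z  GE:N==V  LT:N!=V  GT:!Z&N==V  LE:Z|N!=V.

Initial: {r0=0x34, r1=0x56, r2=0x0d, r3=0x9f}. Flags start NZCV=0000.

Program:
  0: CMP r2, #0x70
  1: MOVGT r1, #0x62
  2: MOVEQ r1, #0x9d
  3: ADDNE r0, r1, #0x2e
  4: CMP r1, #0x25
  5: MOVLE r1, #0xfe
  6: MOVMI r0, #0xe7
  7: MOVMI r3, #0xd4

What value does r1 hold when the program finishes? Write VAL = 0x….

[0] flags=1000 → (cmp)
[1] flags=1000 GT?F → skip
[2] flags=1000 EQ?F → skip
[3] flags=1000 NE?T → r0=0x84
[4] flags=0010 → (cmp)
[5] flags=0010 LE?F → skip
[6] flags=0010 MI?F → skip
[7] flags=0010 MI?F → skip

VAL = 0x56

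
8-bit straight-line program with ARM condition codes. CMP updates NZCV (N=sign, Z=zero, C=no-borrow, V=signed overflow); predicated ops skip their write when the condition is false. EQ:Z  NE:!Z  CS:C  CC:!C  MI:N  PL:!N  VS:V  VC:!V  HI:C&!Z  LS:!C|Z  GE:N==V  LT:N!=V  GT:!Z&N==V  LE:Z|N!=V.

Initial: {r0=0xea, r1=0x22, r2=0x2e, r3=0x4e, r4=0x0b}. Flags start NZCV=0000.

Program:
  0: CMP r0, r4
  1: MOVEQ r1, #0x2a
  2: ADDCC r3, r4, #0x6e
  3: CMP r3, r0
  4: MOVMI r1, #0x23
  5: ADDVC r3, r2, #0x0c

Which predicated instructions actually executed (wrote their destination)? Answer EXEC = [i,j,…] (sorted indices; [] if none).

EXEC = [5]

[0] flags=1010 → (cmp)
[1] flags=1010 EQ?F → skip
[2] flags=1010 CC?F → skip
[3] flags=0000 → (cmp)
[4] flags=0000 MI?F → skip
[5] flags=0000 VC?T → r3=0x3a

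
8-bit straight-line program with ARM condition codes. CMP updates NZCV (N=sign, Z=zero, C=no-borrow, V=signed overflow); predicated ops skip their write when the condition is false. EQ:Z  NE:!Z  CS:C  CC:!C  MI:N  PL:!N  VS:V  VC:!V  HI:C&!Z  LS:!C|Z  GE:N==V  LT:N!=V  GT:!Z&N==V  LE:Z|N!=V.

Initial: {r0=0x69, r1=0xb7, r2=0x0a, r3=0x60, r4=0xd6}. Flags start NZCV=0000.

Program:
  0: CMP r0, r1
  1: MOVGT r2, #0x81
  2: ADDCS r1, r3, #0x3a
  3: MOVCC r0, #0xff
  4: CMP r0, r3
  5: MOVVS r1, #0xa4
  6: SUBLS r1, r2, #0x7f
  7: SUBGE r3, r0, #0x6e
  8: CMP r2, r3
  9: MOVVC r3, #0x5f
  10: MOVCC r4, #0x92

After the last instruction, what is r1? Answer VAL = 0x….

VAL = 0xb7

0: ✓ CMP  NZCV=1001
1: ✓ MOVGT  r2←0x81
2: · ADDCS
3: ✓ MOVCC  r0←0xff
4: ✓ CMP  NZCV=1010
5: · MOVVS
6: · SUBLS
7: · SUBGE
8: ✓ CMP  NZCV=0011
9: · MOVVC
10: · MOVCC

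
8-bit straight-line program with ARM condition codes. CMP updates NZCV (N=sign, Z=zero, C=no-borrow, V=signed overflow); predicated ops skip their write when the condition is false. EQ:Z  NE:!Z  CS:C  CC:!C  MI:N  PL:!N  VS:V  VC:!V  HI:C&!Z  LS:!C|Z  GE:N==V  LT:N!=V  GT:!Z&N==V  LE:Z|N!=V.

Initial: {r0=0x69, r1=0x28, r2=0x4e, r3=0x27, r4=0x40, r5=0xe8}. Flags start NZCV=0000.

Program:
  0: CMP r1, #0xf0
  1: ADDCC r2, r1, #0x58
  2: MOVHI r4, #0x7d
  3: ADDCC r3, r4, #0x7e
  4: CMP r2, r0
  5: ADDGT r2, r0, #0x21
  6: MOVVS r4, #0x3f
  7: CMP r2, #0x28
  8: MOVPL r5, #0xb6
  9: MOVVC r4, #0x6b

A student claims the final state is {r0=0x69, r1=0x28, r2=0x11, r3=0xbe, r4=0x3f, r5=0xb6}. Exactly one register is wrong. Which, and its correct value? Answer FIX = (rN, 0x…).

0: ✓ CMP  NZCV=0000
1: ✓ ADDCC  r2←0x80
2: · MOVHI
3: ✓ ADDCC  r3←0xbe
4: ✓ CMP  NZCV=0011
5: · ADDGT
6: ✓ MOVVS  r4←0x3f
7: ✓ CMP  NZCV=0011
8: ✓ MOVPL  r5←0xb6
9: · MOVVC

FIX = (r2, 0x80)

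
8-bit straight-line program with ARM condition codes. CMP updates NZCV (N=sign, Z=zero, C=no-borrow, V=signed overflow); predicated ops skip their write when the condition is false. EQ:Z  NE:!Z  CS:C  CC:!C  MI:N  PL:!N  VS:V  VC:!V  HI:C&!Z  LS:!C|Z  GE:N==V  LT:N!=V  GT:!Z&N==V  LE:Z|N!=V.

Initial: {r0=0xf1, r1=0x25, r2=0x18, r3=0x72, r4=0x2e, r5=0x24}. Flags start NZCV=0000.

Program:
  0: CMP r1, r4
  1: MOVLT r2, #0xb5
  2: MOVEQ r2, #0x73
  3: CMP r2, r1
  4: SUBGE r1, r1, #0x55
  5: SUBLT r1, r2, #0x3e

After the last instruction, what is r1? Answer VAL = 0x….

VAL = 0x77

0: ✓ CMP  NZCV=1000
1: ✓ MOVLT  r2←0xb5
2: · MOVEQ
3: ✓ CMP  NZCV=1010
4: · SUBGE
5: ✓ SUBLT  r1←0x77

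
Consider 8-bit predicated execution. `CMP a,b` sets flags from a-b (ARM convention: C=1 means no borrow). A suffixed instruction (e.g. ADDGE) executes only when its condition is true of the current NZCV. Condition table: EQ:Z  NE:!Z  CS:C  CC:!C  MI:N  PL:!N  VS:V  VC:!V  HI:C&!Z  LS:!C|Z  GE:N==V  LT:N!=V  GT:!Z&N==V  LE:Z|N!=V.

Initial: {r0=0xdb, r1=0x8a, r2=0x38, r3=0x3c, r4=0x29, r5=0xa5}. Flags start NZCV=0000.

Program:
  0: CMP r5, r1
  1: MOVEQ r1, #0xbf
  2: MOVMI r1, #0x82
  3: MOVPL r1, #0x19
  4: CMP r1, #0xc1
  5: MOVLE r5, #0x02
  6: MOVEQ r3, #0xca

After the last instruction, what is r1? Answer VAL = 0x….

0: ✓ CMP  NZCV=0010
1: · MOVEQ
2: · MOVMI
3: ✓ MOVPL  r1←0x19
4: ✓ CMP  NZCV=0000
5: · MOVLE
6: · MOVEQ

VAL = 0x19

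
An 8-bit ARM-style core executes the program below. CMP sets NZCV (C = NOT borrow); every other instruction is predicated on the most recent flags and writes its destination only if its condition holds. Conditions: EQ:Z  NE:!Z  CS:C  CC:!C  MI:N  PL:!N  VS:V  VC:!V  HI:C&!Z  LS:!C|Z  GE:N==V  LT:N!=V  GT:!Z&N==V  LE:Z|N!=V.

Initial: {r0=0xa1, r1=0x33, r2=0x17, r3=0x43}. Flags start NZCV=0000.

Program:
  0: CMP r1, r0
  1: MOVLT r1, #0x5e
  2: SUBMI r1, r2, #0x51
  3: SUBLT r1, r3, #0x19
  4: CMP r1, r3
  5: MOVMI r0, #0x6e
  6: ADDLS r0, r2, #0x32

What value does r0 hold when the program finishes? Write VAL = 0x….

0: ✓ CMP  NZCV=1001
1: · MOVLT
2: ✓ SUBMI  r1←0xc6
3: · SUBLT
4: ✓ CMP  NZCV=1010
5: ✓ MOVMI  r0←0x6e
6: · ADDLS

VAL = 0x6e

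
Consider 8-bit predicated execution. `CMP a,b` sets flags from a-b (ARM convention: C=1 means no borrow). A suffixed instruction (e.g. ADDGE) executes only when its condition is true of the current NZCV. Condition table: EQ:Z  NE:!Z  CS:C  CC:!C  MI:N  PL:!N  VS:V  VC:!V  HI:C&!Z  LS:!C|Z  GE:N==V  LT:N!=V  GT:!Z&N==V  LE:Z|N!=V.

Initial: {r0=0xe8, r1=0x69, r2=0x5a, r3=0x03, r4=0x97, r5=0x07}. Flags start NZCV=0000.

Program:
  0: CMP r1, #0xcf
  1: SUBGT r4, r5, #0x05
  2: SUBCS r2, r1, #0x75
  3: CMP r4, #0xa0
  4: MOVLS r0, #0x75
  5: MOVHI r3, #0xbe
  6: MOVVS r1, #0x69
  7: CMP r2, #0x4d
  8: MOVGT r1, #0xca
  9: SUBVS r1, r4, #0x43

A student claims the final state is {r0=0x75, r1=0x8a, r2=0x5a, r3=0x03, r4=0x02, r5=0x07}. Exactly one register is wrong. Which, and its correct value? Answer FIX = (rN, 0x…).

FIX = (r1, 0xca)

[0] flags=1001 → (cmp)
[1] flags=1001 GT?T → r4=0x02
[2] flags=1001 CS?F → skip
[3] flags=0000 → (cmp)
[4] flags=0000 LS?T → r0=0x75
[5] flags=0000 HI?F → skip
[6] flags=0000 VS?F → skip
[7] flags=0010 → (cmp)
[8] flags=0010 GT?T → r1=0xca
[9] flags=0010 VS?F → skip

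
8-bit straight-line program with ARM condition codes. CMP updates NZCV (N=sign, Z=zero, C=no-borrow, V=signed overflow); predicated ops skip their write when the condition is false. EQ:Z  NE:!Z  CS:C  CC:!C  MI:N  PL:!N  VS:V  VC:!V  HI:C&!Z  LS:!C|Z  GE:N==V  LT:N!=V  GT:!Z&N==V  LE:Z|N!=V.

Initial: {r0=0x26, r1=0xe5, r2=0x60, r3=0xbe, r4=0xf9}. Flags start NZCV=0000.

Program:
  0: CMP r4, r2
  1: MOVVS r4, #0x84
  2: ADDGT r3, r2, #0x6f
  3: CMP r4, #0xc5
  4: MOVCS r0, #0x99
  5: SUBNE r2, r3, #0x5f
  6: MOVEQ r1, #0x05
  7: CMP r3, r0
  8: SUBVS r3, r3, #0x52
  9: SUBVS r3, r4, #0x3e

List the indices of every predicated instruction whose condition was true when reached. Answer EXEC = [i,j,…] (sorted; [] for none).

EXEC = [4,5]

[0] flags=1010 → (cmp)
[1] flags=1010 VS?F → skip
[2] flags=1010 GT?F → skip
[3] flags=0010 → (cmp)
[4] flags=0010 CS?T → r0=0x99
[5] flags=0010 NE?T → r2=0x5f
[6] flags=0010 EQ?F → skip
[7] flags=0010 → (cmp)
[8] flags=0010 VS?F → skip
[9] flags=0010 VS?F → skip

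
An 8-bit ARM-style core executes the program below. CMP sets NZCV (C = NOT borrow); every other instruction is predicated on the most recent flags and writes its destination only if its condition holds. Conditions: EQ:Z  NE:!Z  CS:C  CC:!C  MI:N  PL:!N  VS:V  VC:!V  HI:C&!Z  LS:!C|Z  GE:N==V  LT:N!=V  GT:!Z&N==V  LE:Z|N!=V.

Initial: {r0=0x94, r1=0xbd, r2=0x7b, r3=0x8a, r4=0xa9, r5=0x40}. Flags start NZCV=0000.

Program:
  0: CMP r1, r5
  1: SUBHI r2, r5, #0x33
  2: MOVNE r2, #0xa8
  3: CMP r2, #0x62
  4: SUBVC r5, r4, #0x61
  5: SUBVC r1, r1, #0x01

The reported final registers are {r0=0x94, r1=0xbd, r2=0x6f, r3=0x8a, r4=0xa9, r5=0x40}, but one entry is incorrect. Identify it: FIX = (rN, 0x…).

0: ✓ CMP  NZCV=0011
1: ✓ SUBHI  r2←0x0d
2: ✓ MOVNE  r2←0xa8
3: ✓ CMP  NZCV=0011
4: · SUBVC
5: · SUBVC

FIX = (r2, 0xa8)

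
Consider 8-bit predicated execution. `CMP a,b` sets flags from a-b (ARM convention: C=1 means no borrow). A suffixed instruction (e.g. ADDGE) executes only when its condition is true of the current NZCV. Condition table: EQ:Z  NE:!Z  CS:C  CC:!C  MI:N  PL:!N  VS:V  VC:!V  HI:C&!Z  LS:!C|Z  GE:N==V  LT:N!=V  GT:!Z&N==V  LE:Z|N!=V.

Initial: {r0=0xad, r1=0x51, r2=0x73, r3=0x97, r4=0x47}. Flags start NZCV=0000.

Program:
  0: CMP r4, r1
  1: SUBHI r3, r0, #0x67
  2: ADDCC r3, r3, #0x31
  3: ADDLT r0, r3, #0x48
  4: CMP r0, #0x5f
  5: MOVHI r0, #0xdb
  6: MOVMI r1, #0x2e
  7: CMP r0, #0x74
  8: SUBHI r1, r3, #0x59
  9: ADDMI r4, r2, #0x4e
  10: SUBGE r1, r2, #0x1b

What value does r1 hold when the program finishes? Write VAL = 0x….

0: ✓ CMP  NZCV=1000
1: · SUBHI
2: ✓ ADDCC  r3←0xc8
3: ✓ ADDLT  r0←0x10
4: ✓ CMP  NZCV=1000
5: · MOVHI
6: ✓ MOVMI  r1←0x2e
7: ✓ CMP  NZCV=1000
8: · SUBHI
9: ✓ ADDMI  r4←0xc1
10: · SUBGE

VAL = 0x2e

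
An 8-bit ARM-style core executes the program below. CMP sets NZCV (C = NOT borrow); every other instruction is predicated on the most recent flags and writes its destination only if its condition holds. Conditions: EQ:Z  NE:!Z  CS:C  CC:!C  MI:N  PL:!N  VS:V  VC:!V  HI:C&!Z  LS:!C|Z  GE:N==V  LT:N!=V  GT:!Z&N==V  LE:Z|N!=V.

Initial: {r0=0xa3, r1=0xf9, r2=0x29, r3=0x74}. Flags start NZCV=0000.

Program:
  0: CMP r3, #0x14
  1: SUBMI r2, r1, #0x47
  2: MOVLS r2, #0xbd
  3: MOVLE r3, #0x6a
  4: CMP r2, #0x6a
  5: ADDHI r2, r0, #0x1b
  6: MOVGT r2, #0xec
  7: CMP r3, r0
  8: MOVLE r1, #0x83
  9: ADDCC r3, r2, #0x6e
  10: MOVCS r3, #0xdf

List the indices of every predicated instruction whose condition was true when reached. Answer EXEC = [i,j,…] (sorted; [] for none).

EXEC = [9]

0: ✓ CMP  NZCV=0010
1: · SUBMI
2: · MOVLS
3: · MOVLE
4: ✓ CMP  NZCV=1000
5: · ADDHI
6: · MOVGT
7: ✓ CMP  NZCV=1001
8: · MOVLE
9: ✓ ADDCC  r3←0x97
10: · MOVCS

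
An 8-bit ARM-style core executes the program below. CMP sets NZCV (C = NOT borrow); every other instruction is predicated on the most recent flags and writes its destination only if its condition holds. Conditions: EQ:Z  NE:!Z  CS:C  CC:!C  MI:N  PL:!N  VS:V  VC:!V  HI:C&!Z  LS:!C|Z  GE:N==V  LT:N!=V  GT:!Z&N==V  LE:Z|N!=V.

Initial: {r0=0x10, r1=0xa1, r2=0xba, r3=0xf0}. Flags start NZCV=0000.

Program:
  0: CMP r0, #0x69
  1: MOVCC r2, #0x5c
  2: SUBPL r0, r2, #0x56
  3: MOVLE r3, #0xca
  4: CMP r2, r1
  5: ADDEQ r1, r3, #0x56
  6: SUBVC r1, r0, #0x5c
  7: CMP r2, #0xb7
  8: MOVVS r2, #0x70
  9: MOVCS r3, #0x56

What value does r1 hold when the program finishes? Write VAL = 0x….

VAL = 0xa1

[0] flags=1000 → (cmp)
[1] flags=1000 CC?T → r2=0x5c
[2] flags=1000 PL?F → skip
[3] flags=1000 LE?T → r3=0xca
[4] flags=1001 → (cmp)
[5] flags=1001 EQ?F → skip
[6] flags=1001 VC?F → skip
[7] flags=1001 → (cmp)
[8] flags=1001 VS?T → r2=0x70
[9] flags=1001 CS?F → skip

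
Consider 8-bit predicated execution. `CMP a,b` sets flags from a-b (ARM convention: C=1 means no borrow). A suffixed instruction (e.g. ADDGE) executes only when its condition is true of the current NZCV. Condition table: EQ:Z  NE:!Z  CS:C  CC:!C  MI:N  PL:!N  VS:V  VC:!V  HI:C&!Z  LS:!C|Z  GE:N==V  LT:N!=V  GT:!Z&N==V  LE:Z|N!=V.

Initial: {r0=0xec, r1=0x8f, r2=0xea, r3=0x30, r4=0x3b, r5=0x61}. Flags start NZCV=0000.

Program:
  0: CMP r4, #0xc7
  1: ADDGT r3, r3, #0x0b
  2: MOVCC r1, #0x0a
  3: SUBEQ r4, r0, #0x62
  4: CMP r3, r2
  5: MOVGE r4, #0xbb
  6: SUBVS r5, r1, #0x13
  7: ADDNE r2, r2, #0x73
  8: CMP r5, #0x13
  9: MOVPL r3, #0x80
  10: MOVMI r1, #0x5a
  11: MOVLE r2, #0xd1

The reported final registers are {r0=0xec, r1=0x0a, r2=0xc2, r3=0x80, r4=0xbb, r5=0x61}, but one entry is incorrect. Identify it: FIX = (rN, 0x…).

FIX = (r2, 0x5d)

[0] flags=0000 → (cmp)
[1] flags=0000 GT?T → r3=0x3b
[2] flags=0000 CC?T → r1=0x0a
[3] flags=0000 EQ?F → skip
[4] flags=0000 → (cmp)
[5] flags=0000 GE?T → r4=0xbb
[6] flags=0000 VS?F → skip
[7] flags=0000 NE?T → r2=0x5d
[8] flags=0010 → (cmp)
[9] flags=0010 PL?T → r3=0x80
[10] flags=0010 MI?F → skip
[11] flags=0010 LE?F → skip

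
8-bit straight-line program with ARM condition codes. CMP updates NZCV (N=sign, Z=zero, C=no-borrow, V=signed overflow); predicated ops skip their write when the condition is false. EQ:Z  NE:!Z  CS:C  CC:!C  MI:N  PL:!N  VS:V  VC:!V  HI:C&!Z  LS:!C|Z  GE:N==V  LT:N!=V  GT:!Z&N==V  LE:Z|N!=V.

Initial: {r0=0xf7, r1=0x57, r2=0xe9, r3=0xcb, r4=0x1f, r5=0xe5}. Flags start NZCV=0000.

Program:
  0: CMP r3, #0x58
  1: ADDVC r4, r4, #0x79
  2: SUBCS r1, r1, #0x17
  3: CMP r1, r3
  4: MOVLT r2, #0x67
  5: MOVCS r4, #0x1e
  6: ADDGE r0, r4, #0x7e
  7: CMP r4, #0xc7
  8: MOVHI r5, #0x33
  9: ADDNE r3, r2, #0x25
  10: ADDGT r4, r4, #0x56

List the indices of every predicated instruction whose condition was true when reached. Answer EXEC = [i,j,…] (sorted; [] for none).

EXEC = [2,6,9,10]

[0] flags=0011 → (cmp)
[1] flags=0011 VC?F → skip
[2] flags=0011 CS?T → r1=0x40
[3] flags=0000 → (cmp)
[4] flags=0000 LT?F → skip
[5] flags=0000 CS?F → skip
[6] flags=0000 GE?T → r0=0x9d
[7] flags=0000 → (cmp)
[8] flags=0000 HI?F → skip
[9] flags=0000 NE?T → r3=0x0e
[10] flags=0000 GT?T → r4=0x75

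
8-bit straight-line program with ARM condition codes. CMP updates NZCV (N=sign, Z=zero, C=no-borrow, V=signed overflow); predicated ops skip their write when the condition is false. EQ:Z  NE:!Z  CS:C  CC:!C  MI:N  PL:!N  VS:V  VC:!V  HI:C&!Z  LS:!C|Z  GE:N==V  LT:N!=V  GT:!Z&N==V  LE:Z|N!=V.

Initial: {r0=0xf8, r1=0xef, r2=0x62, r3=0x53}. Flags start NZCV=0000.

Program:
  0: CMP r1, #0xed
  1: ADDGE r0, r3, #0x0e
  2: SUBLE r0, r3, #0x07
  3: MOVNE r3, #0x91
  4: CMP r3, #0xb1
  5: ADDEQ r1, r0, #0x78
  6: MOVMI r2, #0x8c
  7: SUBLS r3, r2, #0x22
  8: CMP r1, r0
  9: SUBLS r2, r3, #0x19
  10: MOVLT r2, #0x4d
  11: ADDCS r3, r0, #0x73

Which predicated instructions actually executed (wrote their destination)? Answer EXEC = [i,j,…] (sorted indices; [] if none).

[0] flags=0010 → (cmp)
[1] flags=0010 GE?T → r0=0x61
[2] flags=0010 LE?F → skip
[3] flags=0010 NE?T → r3=0x91
[4] flags=1000 → (cmp)
[5] flags=1000 EQ?F → skip
[6] flags=1000 MI?T → r2=0x8c
[7] flags=1000 LS?T → r3=0x6a
[8] flags=1010 → (cmp)
[9] flags=1010 LS?F → skip
[10] flags=1010 LT?T → r2=0x4d
[11] flags=1010 CS?T → r3=0xd4

EXEC = [1,3,6,7,10,11]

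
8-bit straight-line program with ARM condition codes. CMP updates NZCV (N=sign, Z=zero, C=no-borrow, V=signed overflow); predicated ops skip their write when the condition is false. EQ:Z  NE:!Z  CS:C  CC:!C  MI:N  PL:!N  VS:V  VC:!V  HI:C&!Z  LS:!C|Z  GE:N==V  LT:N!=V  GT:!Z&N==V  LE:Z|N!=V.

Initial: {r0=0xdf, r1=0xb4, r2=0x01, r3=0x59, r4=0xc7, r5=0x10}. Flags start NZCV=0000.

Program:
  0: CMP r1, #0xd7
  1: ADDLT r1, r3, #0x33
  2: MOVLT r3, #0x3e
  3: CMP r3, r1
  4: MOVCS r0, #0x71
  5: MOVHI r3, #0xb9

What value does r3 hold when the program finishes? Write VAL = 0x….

0: ✓ CMP  NZCV=1000
1: ✓ ADDLT  r1←0x8c
2: ✓ MOVLT  r3←0x3e
3: ✓ CMP  NZCV=1001
4: · MOVCS
5: · MOVHI

VAL = 0x3e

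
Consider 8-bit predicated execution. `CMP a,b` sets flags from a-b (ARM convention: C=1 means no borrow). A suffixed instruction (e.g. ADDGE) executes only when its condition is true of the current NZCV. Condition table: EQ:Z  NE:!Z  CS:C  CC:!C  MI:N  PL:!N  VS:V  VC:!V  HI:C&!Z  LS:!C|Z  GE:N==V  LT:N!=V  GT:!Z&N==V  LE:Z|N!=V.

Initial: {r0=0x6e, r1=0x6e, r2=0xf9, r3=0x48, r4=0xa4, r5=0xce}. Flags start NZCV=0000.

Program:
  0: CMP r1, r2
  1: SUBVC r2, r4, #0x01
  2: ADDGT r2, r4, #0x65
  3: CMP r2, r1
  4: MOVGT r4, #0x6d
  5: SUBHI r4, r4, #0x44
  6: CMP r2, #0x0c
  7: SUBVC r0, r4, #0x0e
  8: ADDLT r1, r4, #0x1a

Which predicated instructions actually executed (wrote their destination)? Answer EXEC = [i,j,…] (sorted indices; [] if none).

[0] flags=0000 → (cmp)
[1] flags=0000 VC?T → r2=0xa3
[2] flags=0000 GT?T → r2=0x09
[3] flags=1000 → (cmp)
[4] flags=1000 GT?F → skip
[5] flags=1000 HI?F → skip
[6] flags=1000 → (cmp)
[7] flags=1000 VC?T → r0=0x96
[8] flags=1000 LT?T → r1=0xbe

EXEC = [1,2,7,8]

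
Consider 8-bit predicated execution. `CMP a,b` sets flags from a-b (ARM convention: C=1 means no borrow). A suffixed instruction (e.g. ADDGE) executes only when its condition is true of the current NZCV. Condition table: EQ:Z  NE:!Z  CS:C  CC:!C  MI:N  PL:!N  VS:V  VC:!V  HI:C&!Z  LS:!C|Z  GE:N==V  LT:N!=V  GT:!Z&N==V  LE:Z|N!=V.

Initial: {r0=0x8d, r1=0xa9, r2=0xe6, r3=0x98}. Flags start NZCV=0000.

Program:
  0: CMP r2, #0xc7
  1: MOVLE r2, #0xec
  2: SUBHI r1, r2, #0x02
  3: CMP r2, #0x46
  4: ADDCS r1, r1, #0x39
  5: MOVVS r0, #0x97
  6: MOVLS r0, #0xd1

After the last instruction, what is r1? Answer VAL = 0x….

VAL = 0x1d

[0] flags=0010 → (cmp)
[1] flags=0010 LE?F → skip
[2] flags=0010 HI?T → r1=0xe4
[3] flags=1010 → (cmp)
[4] flags=1010 CS?T → r1=0x1d
[5] flags=1010 VS?F → skip
[6] flags=1010 LS?F → skip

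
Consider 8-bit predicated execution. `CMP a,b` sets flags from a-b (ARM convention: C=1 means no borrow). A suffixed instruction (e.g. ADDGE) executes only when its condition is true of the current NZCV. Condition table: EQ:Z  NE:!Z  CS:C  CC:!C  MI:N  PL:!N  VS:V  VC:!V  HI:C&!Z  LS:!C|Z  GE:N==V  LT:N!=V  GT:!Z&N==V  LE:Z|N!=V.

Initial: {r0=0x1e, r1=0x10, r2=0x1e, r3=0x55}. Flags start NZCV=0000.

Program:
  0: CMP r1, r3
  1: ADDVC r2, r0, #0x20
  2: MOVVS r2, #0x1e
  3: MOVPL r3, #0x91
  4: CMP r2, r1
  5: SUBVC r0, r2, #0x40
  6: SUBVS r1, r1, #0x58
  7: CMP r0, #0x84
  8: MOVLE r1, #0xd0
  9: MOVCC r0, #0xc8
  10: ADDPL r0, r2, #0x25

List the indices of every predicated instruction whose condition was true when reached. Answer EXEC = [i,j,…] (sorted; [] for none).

EXEC = [1,5,10]

[0] flags=1000 → (cmp)
[1] flags=1000 VC?T → r2=0x3e
[2] flags=1000 VS?F → skip
[3] flags=1000 PL?F → skip
[4] flags=0010 → (cmp)
[5] flags=0010 VC?T → r0=0xfe
[6] flags=0010 VS?F → skip
[7] flags=0010 → (cmp)
[8] flags=0010 LE?F → skip
[9] flags=0010 CC?F → skip
[10] flags=0010 PL?T → r0=0x63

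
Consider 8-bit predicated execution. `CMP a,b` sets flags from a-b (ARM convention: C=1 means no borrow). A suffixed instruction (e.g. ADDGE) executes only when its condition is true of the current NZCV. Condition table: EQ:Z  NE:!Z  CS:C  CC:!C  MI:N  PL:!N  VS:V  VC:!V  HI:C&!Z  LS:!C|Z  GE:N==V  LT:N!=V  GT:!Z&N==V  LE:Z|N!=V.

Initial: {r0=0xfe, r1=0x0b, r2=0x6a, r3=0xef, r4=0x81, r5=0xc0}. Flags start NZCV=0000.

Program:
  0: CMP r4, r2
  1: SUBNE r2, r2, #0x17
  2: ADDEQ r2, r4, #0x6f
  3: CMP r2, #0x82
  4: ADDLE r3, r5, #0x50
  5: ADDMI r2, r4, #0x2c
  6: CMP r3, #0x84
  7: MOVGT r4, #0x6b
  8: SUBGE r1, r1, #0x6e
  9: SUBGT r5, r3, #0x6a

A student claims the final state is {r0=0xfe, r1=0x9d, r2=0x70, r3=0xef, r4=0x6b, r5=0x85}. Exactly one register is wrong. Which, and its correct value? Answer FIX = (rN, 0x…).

FIX = (r2, 0xad)

0: ✓ CMP  NZCV=0011
1: ✓ SUBNE  r2←0x53
2: · ADDEQ
3: ✓ CMP  NZCV=1001
4: · ADDLE
5: ✓ ADDMI  r2←0xad
6: ✓ CMP  NZCV=0010
7: ✓ MOVGT  r4←0x6b
8: ✓ SUBGE  r1←0x9d
9: ✓ SUBGT  r5←0x85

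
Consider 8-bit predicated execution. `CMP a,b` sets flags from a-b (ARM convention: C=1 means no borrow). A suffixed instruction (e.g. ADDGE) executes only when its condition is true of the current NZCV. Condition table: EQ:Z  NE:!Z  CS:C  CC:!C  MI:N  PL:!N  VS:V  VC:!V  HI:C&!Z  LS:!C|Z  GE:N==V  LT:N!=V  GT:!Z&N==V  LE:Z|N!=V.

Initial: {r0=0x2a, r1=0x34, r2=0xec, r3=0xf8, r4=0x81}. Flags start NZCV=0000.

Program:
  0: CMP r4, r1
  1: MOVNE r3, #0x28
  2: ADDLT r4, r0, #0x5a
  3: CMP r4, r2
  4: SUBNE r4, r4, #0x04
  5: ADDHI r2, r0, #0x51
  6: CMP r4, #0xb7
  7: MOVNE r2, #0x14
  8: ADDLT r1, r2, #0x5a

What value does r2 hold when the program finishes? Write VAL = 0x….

VAL = 0x14

0: ✓ CMP  NZCV=0011
1: ✓ MOVNE  r3←0x28
2: ✓ ADDLT  r4←0x84
3: ✓ CMP  NZCV=1000
4: ✓ SUBNE  r4←0x80
5: · ADDHI
6: ✓ CMP  NZCV=1000
7: ✓ MOVNE  r2←0x14
8: ✓ ADDLT  r1←0x6e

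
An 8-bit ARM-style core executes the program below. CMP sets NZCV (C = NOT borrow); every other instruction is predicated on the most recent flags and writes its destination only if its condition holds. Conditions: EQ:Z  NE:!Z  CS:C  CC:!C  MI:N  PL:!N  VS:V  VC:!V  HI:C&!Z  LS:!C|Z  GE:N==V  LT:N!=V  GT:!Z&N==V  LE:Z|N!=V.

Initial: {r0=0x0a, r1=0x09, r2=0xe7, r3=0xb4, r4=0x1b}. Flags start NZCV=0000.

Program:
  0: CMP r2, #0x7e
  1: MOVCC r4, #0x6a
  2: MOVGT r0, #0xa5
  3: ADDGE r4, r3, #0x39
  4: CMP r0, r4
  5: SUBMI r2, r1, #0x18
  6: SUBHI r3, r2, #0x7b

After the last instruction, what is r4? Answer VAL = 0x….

VAL = 0x1b

0: ✓ CMP  NZCV=0011
1: · MOVCC
2: · MOVGT
3: · ADDGE
4: ✓ CMP  NZCV=1000
5: ✓ SUBMI  r2←0xf1
6: · SUBHI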